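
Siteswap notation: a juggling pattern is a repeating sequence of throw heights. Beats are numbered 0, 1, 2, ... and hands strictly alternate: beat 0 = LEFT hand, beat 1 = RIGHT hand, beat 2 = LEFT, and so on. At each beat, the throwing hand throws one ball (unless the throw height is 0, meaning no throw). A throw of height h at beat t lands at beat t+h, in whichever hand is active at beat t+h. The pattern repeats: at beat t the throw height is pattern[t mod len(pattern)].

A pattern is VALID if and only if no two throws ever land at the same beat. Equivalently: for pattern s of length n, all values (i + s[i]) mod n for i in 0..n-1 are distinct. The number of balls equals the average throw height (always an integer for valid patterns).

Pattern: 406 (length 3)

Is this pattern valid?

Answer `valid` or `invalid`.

Answer: invalid

Derivation:
i=0: (i + s[i]) mod n = (0 + 4) mod 3 = 1
i=1: (i + s[i]) mod n = (1 + 0) mod 3 = 1
i=2: (i + s[i]) mod n = (2 + 6) mod 3 = 2
Residues: [1, 1, 2], distinct: False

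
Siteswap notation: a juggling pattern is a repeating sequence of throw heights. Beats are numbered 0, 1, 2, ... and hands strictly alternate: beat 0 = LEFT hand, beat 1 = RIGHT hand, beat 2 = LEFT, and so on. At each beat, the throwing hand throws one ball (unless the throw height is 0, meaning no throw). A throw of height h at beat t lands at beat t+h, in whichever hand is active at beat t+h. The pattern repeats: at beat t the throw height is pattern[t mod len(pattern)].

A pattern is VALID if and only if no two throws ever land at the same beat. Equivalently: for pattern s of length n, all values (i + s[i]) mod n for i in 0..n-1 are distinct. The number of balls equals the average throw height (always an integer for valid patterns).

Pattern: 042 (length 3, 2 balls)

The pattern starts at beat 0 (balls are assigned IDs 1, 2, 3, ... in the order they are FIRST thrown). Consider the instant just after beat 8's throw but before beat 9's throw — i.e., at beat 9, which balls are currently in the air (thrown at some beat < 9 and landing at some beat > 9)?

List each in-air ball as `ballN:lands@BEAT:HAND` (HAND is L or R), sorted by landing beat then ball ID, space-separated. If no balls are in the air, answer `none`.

Answer: ball2:lands@10:L ball1:lands@11:R

Derivation:
Beat 1 (R): throw ball1 h=4 -> lands@5:R; in-air after throw: [b1@5:R]
Beat 2 (L): throw ball2 h=2 -> lands@4:L; in-air after throw: [b2@4:L b1@5:R]
Beat 4 (L): throw ball2 h=4 -> lands@8:L; in-air after throw: [b1@5:R b2@8:L]
Beat 5 (R): throw ball1 h=2 -> lands@7:R; in-air after throw: [b1@7:R b2@8:L]
Beat 7 (R): throw ball1 h=4 -> lands@11:R; in-air after throw: [b2@8:L b1@11:R]
Beat 8 (L): throw ball2 h=2 -> lands@10:L; in-air after throw: [b2@10:L b1@11:R]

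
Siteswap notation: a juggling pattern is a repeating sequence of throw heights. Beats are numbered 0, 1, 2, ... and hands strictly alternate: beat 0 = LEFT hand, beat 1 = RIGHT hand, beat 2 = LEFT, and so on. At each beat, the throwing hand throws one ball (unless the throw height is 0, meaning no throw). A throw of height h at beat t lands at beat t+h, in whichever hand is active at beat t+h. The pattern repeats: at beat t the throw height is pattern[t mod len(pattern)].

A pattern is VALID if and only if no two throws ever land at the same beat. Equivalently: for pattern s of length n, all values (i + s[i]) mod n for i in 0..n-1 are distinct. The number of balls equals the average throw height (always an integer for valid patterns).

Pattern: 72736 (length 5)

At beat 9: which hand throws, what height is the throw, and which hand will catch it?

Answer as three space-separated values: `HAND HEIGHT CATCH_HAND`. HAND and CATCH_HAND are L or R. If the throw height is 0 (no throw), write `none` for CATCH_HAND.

Answer: R 6 R

Derivation:
Beat 9: 9 mod 2 = 1, so hand = R
Throw height = pattern[9 mod 5] = pattern[4] = 6
Lands at beat 9+6=15, 15 mod 2 = 1, so catch hand = R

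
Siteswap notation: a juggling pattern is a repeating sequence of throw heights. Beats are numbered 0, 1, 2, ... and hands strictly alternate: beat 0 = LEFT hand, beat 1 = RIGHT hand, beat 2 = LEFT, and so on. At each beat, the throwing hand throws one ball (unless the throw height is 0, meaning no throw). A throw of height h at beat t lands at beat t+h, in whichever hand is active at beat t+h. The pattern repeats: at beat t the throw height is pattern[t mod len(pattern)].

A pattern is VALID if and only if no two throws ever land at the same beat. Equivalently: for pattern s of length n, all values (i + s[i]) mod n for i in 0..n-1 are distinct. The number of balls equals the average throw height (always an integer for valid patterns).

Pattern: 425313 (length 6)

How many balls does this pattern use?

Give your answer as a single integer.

Answer: 3

Derivation:
Pattern = [4, 2, 5, 3, 1, 3], length n = 6
  position 0: throw height = 4, running sum = 4
  position 1: throw height = 2, running sum = 6
  position 2: throw height = 5, running sum = 11
  position 3: throw height = 3, running sum = 14
  position 4: throw height = 1, running sum = 15
  position 5: throw height = 3, running sum = 18
Total sum = 18; balls = sum / n = 18 / 6 = 3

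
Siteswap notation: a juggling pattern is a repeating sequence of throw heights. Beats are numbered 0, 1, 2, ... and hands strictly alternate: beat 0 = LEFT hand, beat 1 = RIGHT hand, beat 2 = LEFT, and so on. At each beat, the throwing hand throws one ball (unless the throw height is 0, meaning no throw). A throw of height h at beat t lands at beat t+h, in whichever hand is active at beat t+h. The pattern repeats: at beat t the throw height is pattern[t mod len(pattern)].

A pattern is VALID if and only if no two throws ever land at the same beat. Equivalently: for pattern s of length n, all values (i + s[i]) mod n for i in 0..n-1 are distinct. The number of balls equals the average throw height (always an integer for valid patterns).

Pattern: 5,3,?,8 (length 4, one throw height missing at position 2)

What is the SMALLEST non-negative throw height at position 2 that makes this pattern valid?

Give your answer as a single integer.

i=0: (0 + 5) mod 4 = 1
i=1: (1 + 3) mod 4 = 0
i=2: s[i]=? (unknown)
i=3: (3 + 8) mod 4 = 3
Known residues: [0, 1, 3]; need a permutation of 0..3, so missing residue r = 2
Need (2 + s) mod 4 = 2; smallest s = (2 - 2) mod 4 = 0

Answer: 0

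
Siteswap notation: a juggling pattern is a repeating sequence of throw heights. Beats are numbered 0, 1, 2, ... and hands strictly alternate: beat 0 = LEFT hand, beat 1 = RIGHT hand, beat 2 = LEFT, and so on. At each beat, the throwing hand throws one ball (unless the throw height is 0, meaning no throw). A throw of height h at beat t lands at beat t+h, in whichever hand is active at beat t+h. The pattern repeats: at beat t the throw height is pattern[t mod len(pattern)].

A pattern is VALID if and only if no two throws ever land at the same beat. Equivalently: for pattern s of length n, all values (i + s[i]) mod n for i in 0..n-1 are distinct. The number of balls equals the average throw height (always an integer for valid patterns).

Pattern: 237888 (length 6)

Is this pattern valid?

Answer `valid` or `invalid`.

i=0: (i + s[i]) mod n = (0 + 2) mod 6 = 2
i=1: (i + s[i]) mod n = (1 + 3) mod 6 = 4
i=2: (i + s[i]) mod n = (2 + 7) mod 6 = 3
i=3: (i + s[i]) mod n = (3 + 8) mod 6 = 5
i=4: (i + s[i]) mod n = (4 + 8) mod 6 = 0
i=5: (i + s[i]) mod n = (5 + 8) mod 6 = 1
Residues: [2, 4, 3, 5, 0, 1], distinct: True

Answer: valid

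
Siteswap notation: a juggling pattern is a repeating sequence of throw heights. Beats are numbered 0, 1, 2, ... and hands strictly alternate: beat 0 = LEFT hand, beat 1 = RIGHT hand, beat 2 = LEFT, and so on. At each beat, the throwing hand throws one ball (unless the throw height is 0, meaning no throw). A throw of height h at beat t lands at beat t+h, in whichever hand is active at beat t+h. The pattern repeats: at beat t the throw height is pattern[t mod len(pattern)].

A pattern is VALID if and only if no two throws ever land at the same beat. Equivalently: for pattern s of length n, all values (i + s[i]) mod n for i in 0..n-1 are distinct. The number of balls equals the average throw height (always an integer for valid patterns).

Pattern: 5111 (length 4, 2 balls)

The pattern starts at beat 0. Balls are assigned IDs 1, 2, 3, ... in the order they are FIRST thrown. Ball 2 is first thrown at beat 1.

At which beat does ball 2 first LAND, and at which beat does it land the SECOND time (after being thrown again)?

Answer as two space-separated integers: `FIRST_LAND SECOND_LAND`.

Beat 0 (L): throw ball1 h=5 -> lands@5:R; in-air after throw: [b1@5:R]
Beat 1 (R): throw ball2 h=1 -> lands@2:L; in-air after throw: [b2@2:L b1@5:R]
Beat 2 (L): throw ball2 h=1 -> lands@3:R; in-air after throw: [b2@3:R b1@5:R]
Beat 3 (R): throw ball2 h=1 -> lands@4:L; in-air after throw: [b2@4:L b1@5:R]
Ball 2: thrown@1 h=1 -> first land @2; rethrown@2 h=1 -> second land @3

Answer: 2 3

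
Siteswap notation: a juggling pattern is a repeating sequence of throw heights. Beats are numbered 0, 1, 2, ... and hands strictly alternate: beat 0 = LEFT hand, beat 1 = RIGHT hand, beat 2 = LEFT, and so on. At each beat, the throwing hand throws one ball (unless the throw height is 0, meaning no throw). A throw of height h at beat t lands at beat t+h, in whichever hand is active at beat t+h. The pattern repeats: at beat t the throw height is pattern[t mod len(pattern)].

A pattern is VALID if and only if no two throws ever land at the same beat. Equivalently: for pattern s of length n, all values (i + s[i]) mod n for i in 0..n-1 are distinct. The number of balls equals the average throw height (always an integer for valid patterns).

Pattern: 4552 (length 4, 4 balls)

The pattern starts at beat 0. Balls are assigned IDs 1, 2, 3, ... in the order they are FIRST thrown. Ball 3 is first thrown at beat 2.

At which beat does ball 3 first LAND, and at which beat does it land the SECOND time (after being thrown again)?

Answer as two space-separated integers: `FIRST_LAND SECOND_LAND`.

Answer: 7 9

Derivation:
Beat 0 (L): throw ball1 h=4 -> lands@4:L; in-air after throw: [b1@4:L]
Beat 1 (R): throw ball2 h=5 -> lands@6:L; in-air after throw: [b1@4:L b2@6:L]
Beat 2 (L): throw ball3 h=5 -> lands@7:R; in-air after throw: [b1@4:L b2@6:L b3@7:R]
Beat 3 (R): throw ball4 h=2 -> lands@5:R; in-air after throw: [b1@4:L b4@5:R b2@6:L b3@7:R]
Beat 4 (L): throw ball1 h=4 -> lands@8:L; in-air after throw: [b4@5:R b2@6:L b3@7:R b1@8:L]
Beat 5 (R): throw ball4 h=5 -> lands@10:L; in-air after throw: [b2@6:L b3@7:R b1@8:L b4@10:L]
Beat 6 (L): throw ball2 h=5 -> lands@11:R; in-air after throw: [b3@7:R b1@8:L b4@10:L b2@11:R]
Beat 7 (R): throw ball3 h=2 -> lands@9:R; in-air after throw: [b1@8:L b3@9:R b4@10:L b2@11:R]
Beat 8 (L): throw ball1 h=4 -> lands@12:L; in-air after throw: [b3@9:R b4@10:L b2@11:R b1@12:L]
Beat 9 (R): throw ball3 h=5 -> lands@14:L; in-air after throw: [b4@10:L b2@11:R b1@12:L b3@14:L]
Ball 3: thrown@2 h=5 -> first land @7; rethrown@7 h=2 -> second land @9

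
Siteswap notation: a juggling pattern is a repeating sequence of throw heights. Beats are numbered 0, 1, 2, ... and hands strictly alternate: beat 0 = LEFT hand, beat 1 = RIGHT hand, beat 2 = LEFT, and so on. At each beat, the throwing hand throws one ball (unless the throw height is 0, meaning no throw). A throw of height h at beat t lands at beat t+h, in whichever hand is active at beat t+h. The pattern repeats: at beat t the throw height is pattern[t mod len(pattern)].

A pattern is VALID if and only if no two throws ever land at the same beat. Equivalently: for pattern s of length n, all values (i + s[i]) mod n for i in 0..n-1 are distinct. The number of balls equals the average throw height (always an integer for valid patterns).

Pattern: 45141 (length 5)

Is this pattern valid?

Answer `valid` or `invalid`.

i=0: (i + s[i]) mod n = (0 + 4) mod 5 = 4
i=1: (i + s[i]) mod n = (1 + 5) mod 5 = 1
i=2: (i + s[i]) mod n = (2 + 1) mod 5 = 3
i=3: (i + s[i]) mod n = (3 + 4) mod 5 = 2
i=4: (i + s[i]) mod n = (4 + 1) mod 5 = 0
Residues: [4, 1, 3, 2, 0], distinct: True

Answer: valid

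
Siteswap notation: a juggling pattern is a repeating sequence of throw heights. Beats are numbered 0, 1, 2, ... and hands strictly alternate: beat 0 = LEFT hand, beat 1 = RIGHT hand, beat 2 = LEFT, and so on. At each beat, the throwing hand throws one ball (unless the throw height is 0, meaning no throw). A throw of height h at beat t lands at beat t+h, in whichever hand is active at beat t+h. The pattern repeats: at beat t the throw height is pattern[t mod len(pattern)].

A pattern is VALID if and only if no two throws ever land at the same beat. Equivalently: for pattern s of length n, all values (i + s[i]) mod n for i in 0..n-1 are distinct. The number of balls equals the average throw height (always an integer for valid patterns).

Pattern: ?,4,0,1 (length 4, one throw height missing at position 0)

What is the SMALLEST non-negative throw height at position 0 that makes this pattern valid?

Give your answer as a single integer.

i=0: s[i]=? (unknown)
i=1: (1 + 4) mod 4 = 1
i=2: (2 + 0) mod 4 = 2
i=3: (3 + 1) mod 4 = 0
Known residues: [0, 1, 2]; need a permutation of 0..3, so missing residue r = 3
Need (0 + s) mod 4 = 3; smallest s = (3 - 0) mod 4 = 3

Answer: 3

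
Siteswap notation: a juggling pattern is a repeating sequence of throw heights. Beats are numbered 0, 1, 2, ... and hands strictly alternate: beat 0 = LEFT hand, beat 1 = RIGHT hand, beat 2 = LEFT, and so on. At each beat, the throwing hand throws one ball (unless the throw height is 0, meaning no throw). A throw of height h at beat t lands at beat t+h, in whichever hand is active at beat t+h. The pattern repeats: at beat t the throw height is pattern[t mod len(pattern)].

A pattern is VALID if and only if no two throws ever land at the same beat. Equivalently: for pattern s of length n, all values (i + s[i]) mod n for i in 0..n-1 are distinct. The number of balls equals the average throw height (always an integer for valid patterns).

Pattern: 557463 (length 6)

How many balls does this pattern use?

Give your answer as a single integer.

Answer: 5

Derivation:
Pattern = [5, 5, 7, 4, 6, 3], length n = 6
  position 0: throw height = 5, running sum = 5
  position 1: throw height = 5, running sum = 10
  position 2: throw height = 7, running sum = 17
  position 3: throw height = 4, running sum = 21
  position 4: throw height = 6, running sum = 27
  position 5: throw height = 3, running sum = 30
Total sum = 30; balls = sum / n = 30 / 6 = 5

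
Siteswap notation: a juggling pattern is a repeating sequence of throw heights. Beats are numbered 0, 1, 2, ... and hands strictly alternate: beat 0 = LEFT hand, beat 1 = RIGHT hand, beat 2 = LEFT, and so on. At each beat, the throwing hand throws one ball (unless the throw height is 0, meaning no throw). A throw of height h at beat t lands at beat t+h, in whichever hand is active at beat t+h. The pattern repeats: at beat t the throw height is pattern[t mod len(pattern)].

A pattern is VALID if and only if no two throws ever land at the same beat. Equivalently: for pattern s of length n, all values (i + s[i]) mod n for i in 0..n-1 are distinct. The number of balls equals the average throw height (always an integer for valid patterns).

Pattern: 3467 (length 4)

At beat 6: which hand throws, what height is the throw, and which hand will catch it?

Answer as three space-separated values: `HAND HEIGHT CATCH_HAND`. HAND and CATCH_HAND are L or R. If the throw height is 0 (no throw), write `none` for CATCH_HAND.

Beat 6: 6 mod 2 = 0, so hand = L
Throw height = pattern[6 mod 4] = pattern[2] = 6
Lands at beat 6+6=12, 12 mod 2 = 0, so catch hand = L

Answer: L 6 L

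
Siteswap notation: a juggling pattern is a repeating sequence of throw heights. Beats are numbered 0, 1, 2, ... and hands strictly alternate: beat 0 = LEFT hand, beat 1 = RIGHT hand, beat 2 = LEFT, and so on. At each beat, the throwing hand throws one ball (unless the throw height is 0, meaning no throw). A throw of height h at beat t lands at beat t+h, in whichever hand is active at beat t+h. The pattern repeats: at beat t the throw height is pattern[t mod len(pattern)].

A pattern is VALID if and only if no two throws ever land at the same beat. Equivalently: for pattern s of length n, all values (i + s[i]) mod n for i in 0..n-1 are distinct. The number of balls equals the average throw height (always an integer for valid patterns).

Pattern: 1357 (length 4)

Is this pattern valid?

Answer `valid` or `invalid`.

Answer: valid

Derivation:
i=0: (i + s[i]) mod n = (0 + 1) mod 4 = 1
i=1: (i + s[i]) mod n = (1 + 3) mod 4 = 0
i=2: (i + s[i]) mod n = (2 + 5) mod 4 = 3
i=3: (i + s[i]) mod n = (3 + 7) mod 4 = 2
Residues: [1, 0, 3, 2], distinct: True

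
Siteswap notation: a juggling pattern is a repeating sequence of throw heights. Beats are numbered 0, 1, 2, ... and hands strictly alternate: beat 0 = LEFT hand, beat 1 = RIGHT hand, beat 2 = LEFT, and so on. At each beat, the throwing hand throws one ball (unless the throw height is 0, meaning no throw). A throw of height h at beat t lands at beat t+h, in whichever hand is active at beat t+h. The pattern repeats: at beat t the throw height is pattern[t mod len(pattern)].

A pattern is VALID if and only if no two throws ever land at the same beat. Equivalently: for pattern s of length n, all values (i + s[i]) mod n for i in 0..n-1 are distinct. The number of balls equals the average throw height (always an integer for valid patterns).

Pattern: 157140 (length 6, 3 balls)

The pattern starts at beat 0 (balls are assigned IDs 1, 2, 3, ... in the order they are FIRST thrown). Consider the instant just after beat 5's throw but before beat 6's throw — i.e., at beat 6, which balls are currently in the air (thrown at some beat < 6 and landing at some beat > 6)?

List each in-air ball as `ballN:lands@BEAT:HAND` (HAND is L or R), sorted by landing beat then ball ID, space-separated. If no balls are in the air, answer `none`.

Beat 0 (L): throw ball1 h=1 -> lands@1:R; in-air after throw: [b1@1:R]
Beat 1 (R): throw ball1 h=5 -> lands@6:L; in-air after throw: [b1@6:L]
Beat 2 (L): throw ball2 h=7 -> lands@9:R; in-air after throw: [b1@6:L b2@9:R]
Beat 3 (R): throw ball3 h=1 -> lands@4:L; in-air after throw: [b3@4:L b1@6:L b2@9:R]
Beat 4 (L): throw ball3 h=4 -> lands@8:L; in-air after throw: [b1@6:L b3@8:L b2@9:R]
Beat 6 (L): throw ball1 h=1 -> lands@7:R; in-air after throw: [b1@7:R b3@8:L b2@9:R]

Answer: ball3:lands@8:L ball2:lands@9:R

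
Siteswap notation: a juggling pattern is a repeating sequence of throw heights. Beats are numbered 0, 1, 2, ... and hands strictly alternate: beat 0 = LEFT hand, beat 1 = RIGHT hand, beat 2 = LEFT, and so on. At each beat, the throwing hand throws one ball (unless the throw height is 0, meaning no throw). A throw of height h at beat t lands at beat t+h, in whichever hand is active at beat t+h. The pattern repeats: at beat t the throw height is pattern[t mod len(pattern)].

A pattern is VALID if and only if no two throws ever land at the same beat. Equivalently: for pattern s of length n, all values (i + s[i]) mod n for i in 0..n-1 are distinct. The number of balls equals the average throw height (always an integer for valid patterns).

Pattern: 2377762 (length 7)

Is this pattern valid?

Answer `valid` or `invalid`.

Answer: invalid

Derivation:
i=0: (i + s[i]) mod n = (0 + 2) mod 7 = 2
i=1: (i + s[i]) mod n = (1 + 3) mod 7 = 4
i=2: (i + s[i]) mod n = (2 + 7) mod 7 = 2
i=3: (i + s[i]) mod n = (3 + 7) mod 7 = 3
i=4: (i + s[i]) mod n = (4 + 7) mod 7 = 4
i=5: (i + s[i]) mod n = (5 + 6) mod 7 = 4
i=6: (i + s[i]) mod n = (6 + 2) mod 7 = 1
Residues: [2, 4, 2, 3, 4, 4, 1], distinct: False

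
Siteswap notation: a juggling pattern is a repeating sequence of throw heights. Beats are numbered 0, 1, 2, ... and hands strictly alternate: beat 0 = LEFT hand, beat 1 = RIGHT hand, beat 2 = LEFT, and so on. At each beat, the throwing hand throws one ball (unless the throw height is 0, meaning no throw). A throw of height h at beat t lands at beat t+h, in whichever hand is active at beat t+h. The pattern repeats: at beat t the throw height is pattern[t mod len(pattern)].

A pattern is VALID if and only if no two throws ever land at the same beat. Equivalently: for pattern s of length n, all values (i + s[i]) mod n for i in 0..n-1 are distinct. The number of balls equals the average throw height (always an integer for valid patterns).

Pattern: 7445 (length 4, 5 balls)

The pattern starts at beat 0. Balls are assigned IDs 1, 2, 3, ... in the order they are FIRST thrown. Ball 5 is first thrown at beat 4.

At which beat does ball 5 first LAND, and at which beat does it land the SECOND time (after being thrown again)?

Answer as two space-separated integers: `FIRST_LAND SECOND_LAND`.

Beat 0 (L): throw ball1 h=7 -> lands@7:R; in-air after throw: [b1@7:R]
Beat 1 (R): throw ball2 h=4 -> lands@5:R; in-air after throw: [b2@5:R b1@7:R]
Beat 2 (L): throw ball3 h=4 -> lands@6:L; in-air after throw: [b2@5:R b3@6:L b1@7:R]
Beat 3 (R): throw ball4 h=5 -> lands@8:L; in-air after throw: [b2@5:R b3@6:L b1@7:R b4@8:L]
Beat 4 (L): throw ball5 h=7 -> lands@11:R; in-air after throw: [b2@5:R b3@6:L b1@7:R b4@8:L b5@11:R]
Beat 5 (R): throw ball2 h=4 -> lands@9:R; in-air after throw: [b3@6:L b1@7:R b4@8:L b2@9:R b5@11:R]
Beat 6 (L): throw ball3 h=4 -> lands@10:L; in-air after throw: [b1@7:R b4@8:L b2@9:R b3@10:L b5@11:R]
Beat 7 (R): throw ball1 h=5 -> lands@12:L; in-air after throw: [b4@8:L b2@9:R b3@10:L b5@11:R b1@12:L]
Beat 8 (L): throw ball4 h=7 -> lands@15:R; in-air after throw: [b2@9:R b3@10:L b5@11:R b1@12:L b4@15:R]
Beat 9 (R): throw ball2 h=4 -> lands@13:R; in-air after throw: [b3@10:L b5@11:R b1@12:L b2@13:R b4@15:R]
Beat 10 (L): throw ball3 h=4 -> lands@14:L; in-air after throw: [b5@11:R b1@12:L b2@13:R b3@14:L b4@15:R]
Beat 11 (R): throw ball5 h=5 -> lands@16:L; in-air after throw: [b1@12:L b2@13:R b3@14:L b4@15:R b5@16:L]
Beat 12 (L): throw ball1 h=7 -> lands@19:R; in-air after throw: [b2@13:R b3@14:L b4@15:R b5@16:L b1@19:R]
Beat 13 (R): throw ball2 h=4 -> lands@17:R; in-air after throw: [b3@14:L b4@15:R b5@16:L b2@17:R b1@19:R]
Beat 14 (L): throw ball3 h=4 -> lands@18:L; in-air after throw: [b4@15:R b5@16:L b2@17:R b3@18:L b1@19:R]
Beat 15 (R): throw ball4 h=5 -> lands@20:L; in-air after throw: [b5@16:L b2@17:R b3@18:L b1@19:R b4@20:L]
Beat 16 (L): throw ball5 h=7 -> lands@23:R; in-air after throw: [b2@17:R b3@18:L b1@19:R b4@20:L b5@23:R]
Ball 5: thrown@4 h=7 -> first land @11; rethrown@11 h=5 -> second land @16

Answer: 11 16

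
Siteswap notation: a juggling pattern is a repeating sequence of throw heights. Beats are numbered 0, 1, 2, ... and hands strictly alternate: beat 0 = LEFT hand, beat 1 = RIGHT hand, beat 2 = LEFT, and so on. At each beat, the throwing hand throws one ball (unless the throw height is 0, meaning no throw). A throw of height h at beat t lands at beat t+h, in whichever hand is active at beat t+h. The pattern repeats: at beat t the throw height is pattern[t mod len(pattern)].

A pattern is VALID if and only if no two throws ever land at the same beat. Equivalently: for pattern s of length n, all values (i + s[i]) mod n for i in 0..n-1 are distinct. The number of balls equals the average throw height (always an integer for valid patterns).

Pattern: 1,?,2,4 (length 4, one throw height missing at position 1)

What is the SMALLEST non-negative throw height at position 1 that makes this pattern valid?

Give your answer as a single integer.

i=0: (0 + 1) mod 4 = 1
i=1: s[i]=? (unknown)
i=2: (2 + 2) mod 4 = 0
i=3: (3 + 4) mod 4 = 3
Known residues: [0, 1, 3]; need a permutation of 0..3, so missing residue r = 2
Need (1 + s) mod 4 = 2; smallest s = (2 - 1) mod 4 = 1

Answer: 1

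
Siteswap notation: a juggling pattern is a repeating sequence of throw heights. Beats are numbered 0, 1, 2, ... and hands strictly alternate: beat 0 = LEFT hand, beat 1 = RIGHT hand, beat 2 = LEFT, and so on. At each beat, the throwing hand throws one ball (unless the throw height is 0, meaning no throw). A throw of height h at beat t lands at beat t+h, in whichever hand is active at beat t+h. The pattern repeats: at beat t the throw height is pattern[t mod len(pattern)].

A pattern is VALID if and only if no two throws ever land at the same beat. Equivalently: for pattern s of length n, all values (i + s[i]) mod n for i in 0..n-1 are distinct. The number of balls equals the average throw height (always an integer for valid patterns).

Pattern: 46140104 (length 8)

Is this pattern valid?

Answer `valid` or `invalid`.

i=0: (i + s[i]) mod n = (0 + 4) mod 8 = 4
i=1: (i + s[i]) mod n = (1 + 6) mod 8 = 7
i=2: (i + s[i]) mod n = (2 + 1) mod 8 = 3
i=3: (i + s[i]) mod n = (3 + 4) mod 8 = 7
i=4: (i + s[i]) mod n = (4 + 0) mod 8 = 4
i=5: (i + s[i]) mod n = (5 + 1) mod 8 = 6
i=6: (i + s[i]) mod n = (6 + 0) mod 8 = 6
i=7: (i + s[i]) mod n = (7 + 4) mod 8 = 3
Residues: [4, 7, 3, 7, 4, 6, 6, 3], distinct: False

Answer: invalid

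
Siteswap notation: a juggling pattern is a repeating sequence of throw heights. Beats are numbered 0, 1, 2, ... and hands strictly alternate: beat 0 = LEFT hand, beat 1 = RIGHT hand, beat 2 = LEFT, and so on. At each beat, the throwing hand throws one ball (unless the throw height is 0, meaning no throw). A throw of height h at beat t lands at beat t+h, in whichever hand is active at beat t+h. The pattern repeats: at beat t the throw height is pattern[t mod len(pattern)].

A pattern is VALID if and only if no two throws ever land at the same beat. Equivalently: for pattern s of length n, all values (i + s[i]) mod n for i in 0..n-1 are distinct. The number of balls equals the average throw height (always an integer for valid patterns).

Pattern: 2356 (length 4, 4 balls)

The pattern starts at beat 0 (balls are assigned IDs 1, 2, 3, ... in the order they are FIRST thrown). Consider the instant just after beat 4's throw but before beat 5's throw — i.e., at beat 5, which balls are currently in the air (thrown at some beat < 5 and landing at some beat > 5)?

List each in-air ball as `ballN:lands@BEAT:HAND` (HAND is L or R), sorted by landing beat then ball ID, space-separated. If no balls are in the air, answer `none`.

Beat 0 (L): throw ball1 h=2 -> lands@2:L; in-air after throw: [b1@2:L]
Beat 1 (R): throw ball2 h=3 -> lands@4:L; in-air after throw: [b1@2:L b2@4:L]
Beat 2 (L): throw ball1 h=5 -> lands@7:R; in-air after throw: [b2@4:L b1@7:R]
Beat 3 (R): throw ball3 h=6 -> lands@9:R; in-air after throw: [b2@4:L b1@7:R b3@9:R]
Beat 4 (L): throw ball2 h=2 -> lands@6:L; in-air after throw: [b2@6:L b1@7:R b3@9:R]
Beat 5 (R): throw ball4 h=3 -> lands@8:L; in-air after throw: [b2@6:L b1@7:R b4@8:L b3@9:R]

Answer: ball2:lands@6:L ball1:lands@7:R ball3:lands@9:R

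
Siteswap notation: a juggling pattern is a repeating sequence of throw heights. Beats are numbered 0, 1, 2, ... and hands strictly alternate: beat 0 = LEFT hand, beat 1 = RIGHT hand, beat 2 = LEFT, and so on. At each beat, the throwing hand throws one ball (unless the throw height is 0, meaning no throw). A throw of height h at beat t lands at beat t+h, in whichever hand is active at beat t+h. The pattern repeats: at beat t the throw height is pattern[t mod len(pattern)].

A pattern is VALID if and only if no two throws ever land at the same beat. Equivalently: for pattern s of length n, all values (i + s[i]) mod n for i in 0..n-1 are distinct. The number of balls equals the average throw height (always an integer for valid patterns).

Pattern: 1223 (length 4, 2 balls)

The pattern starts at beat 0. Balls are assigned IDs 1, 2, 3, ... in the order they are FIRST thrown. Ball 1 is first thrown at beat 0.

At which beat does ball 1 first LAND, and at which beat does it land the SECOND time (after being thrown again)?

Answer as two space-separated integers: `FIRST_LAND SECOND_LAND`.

Answer: 1 3

Derivation:
Beat 0 (L): throw ball1 h=1 -> lands@1:R; in-air after throw: [b1@1:R]
Beat 1 (R): throw ball1 h=2 -> lands@3:R; in-air after throw: [b1@3:R]
Beat 2 (L): throw ball2 h=2 -> lands@4:L; in-air after throw: [b1@3:R b2@4:L]
Beat 3 (R): throw ball1 h=3 -> lands@6:L; in-air after throw: [b2@4:L b1@6:L]
Ball 1: thrown@0 h=1 -> first land @1; rethrown@1 h=2 -> second land @3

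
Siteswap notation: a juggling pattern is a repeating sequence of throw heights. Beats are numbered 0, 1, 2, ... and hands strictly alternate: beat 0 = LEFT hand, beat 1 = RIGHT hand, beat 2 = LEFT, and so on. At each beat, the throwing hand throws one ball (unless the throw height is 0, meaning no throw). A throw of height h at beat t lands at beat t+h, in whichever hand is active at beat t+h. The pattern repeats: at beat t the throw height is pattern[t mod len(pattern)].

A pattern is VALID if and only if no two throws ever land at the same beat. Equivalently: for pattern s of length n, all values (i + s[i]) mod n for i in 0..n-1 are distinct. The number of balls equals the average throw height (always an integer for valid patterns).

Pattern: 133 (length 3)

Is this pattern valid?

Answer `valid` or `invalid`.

i=0: (i + s[i]) mod n = (0 + 1) mod 3 = 1
i=1: (i + s[i]) mod n = (1 + 3) mod 3 = 1
i=2: (i + s[i]) mod n = (2 + 3) mod 3 = 2
Residues: [1, 1, 2], distinct: False

Answer: invalid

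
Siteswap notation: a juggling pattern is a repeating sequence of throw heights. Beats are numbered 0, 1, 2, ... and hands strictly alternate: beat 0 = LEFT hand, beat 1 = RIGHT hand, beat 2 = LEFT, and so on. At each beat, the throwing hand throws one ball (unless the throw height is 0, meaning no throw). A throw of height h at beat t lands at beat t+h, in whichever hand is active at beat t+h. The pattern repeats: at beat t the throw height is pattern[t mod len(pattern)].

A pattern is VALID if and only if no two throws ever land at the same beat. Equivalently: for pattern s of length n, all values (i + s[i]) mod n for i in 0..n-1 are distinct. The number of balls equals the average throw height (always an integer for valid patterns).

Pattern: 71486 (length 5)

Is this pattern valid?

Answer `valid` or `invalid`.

i=0: (i + s[i]) mod n = (0 + 7) mod 5 = 2
i=1: (i + s[i]) mod n = (1 + 1) mod 5 = 2
i=2: (i + s[i]) mod n = (2 + 4) mod 5 = 1
i=3: (i + s[i]) mod n = (3 + 8) mod 5 = 1
i=4: (i + s[i]) mod n = (4 + 6) mod 5 = 0
Residues: [2, 2, 1, 1, 0], distinct: False

Answer: invalid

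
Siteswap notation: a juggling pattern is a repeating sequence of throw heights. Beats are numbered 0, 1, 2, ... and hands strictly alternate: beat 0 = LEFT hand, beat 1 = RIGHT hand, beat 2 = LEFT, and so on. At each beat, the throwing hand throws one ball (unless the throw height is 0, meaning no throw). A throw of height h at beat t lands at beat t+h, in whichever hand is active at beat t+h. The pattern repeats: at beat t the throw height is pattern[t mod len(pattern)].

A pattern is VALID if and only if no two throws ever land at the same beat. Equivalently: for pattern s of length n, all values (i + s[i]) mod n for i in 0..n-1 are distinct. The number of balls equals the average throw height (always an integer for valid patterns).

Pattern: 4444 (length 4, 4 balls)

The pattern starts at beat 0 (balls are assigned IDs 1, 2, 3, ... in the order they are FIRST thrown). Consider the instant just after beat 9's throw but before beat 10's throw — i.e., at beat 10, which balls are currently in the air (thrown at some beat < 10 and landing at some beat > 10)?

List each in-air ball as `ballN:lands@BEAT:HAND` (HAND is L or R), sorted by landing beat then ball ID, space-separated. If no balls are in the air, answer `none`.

Beat 0 (L): throw ball1 h=4 -> lands@4:L; in-air after throw: [b1@4:L]
Beat 1 (R): throw ball2 h=4 -> lands@5:R; in-air after throw: [b1@4:L b2@5:R]
Beat 2 (L): throw ball3 h=4 -> lands@6:L; in-air after throw: [b1@4:L b2@5:R b3@6:L]
Beat 3 (R): throw ball4 h=4 -> lands@7:R; in-air after throw: [b1@4:L b2@5:R b3@6:L b4@7:R]
Beat 4 (L): throw ball1 h=4 -> lands@8:L; in-air after throw: [b2@5:R b3@6:L b4@7:R b1@8:L]
Beat 5 (R): throw ball2 h=4 -> lands@9:R; in-air after throw: [b3@6:L b4@7:R b1@8:L b2@9:R]
Beat 6 (L): throw ball3 h=4 -> lands@10:L; in-air after throw: [b4@7:R b1@8:L b2@9:R b3@10:L]
Beat 7 (R): throw ball4 h=4 -> lands@11:R; in-air after throw: [b1@8:L b2@9:R b3@10:L b4@11:R]
Beat 8 (L): throw ball1 h=4 -> lands@12:L; in-air after throw: [b2@9:R b3@10:L b4@11:R b1@12:L]
Beat 9 (R): throw ball2 h=4 -> lands@13:R; in-air after throw: [b3@10:L b4@11:R b1@12:L b2@13:R]
Beat 10 (L): throw ball3 h=4 -> lands@14:L; in-air after throw: [b4@11:R b1@12:L b2@13:R b3@14:L]

Answer: ball4:lands@11:R ball1:lands@12:L ball2:lands@13:R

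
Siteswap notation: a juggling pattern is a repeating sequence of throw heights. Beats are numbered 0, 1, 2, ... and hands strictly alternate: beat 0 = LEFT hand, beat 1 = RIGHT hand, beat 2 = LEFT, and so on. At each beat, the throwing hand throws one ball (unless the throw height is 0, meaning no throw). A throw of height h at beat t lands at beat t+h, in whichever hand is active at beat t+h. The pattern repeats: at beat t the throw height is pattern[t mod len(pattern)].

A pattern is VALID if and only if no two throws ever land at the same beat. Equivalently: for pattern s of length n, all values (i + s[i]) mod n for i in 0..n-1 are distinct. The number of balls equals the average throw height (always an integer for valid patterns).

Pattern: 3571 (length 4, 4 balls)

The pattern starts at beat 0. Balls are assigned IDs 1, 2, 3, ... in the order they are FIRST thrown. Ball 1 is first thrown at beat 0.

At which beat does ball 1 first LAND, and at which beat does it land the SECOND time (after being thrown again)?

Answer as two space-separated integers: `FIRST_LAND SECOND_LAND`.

Beat 0 (L): throw ball1 h=3 -> lands@3:R; in-air after throw: [b1@3:R]
Beat 1 (R): throw ball2 h=5 -> lands@6:L; in-air after throw: [b1@3:R b2@6:L]
Beat 2 (L): throw ball3 h=7 -> lands@9:R; in-air after throw: [b1@3:R b2@6:L b3@9:R]
Beat 3 (R): throw ball1 h=1 -> lands@4:L; in-air after throw: [b1@4:L b2@6:L b3@9:R]
Beat 4 (L): throw ball1 h=3 -> lands@7:R; in-air after throw: [b2@6:L b1@7:R b3@9:R]
Ball 1: thrown@0 h=3 -> first land @3; rethrown@3 h=1 -> second land @4

Answer: 3 4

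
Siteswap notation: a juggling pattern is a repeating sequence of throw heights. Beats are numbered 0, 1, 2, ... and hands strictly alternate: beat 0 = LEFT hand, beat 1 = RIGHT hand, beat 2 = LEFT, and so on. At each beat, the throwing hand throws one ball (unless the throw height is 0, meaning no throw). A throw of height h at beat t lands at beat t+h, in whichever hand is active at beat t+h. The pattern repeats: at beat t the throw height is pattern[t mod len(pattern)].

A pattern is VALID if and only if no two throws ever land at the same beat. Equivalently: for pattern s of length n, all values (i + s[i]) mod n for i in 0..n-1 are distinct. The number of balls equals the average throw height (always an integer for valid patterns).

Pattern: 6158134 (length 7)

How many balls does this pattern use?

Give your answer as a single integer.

Pattern = [6, 1, 5, 8, 1, 3, 4], length n = 7
  position 0: throw height = 6, running sum = 6
  position 1: throw height = 1, running sum = 7
  position 2: throw height = 5, running sum = 12
  position 3: throw height = 8, running sum = 20
  position 4: throw height = 1, running sum = 21
  position 5: throw height = 3, running sum = 24
  position 6: throw height = 4, running sum = 28
Total sum = 28; balls = sum / n = 28 / 7 = 4

Answer: 4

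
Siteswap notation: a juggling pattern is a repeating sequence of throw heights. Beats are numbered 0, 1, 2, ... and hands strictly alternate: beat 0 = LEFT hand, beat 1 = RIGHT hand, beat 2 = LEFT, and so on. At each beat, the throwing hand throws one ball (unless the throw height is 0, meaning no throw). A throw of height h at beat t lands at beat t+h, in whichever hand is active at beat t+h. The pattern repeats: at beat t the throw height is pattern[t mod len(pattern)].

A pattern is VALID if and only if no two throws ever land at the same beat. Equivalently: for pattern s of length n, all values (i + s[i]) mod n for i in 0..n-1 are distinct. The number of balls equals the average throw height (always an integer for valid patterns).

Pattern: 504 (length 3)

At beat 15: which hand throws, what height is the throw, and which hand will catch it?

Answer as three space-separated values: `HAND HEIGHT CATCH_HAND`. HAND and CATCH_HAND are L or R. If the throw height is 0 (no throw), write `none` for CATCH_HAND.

Beat 15: 15 mod 2 = 1, so hand = R
Throw height = pattern[15 mod 3] = pattern[0] = 5
Lands at beat 15+5=20, 20 mod 2 = 0, so catch hand = L

Answer: R 5 L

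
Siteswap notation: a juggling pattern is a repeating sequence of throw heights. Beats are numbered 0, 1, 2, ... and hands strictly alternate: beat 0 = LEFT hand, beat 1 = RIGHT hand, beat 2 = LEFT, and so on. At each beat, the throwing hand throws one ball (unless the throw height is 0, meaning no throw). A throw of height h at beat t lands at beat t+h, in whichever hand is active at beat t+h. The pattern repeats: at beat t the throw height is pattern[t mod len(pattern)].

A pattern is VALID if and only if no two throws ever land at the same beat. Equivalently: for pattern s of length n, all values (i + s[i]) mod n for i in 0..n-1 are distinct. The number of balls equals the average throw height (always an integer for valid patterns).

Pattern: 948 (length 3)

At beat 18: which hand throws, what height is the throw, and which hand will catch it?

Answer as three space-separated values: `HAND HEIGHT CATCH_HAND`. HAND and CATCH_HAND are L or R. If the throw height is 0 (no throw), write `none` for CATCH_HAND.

Answer: L 9 R

Derivation:
Beat 18: 18 mod 2 = 0, so hand = L
Throw height = pattern[18 mod 3] = pattern[0] = 9
Lands at beat 18+9=27, 27 mod 2 = 1, so catch hand = R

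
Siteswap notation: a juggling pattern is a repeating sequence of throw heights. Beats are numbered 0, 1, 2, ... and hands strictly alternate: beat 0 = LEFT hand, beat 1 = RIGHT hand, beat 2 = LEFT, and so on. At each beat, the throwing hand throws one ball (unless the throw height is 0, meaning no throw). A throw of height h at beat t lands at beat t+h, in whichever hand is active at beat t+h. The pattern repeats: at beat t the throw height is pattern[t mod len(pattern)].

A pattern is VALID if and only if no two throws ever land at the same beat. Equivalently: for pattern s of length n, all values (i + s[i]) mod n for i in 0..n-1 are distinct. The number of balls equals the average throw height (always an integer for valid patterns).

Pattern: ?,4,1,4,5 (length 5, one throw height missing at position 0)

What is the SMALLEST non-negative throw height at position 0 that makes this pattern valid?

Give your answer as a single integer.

i=0: s[i]=? (unknown)
i=1: (1 + 4) mod 5 = 0
i=2: (2 + 1) mod 5 = 3
i=3: (3 + 4) mod 5 = 2
i=4: (4 + 5) mod 5 = 4
Known residues: [0, 2, 3, 4]; need a permutation of 0..4, so missing residue r = 1
Need (0 + s) mod 5 = 1; smallest s = (1 - 0) mod 5 = 1

Answer: 1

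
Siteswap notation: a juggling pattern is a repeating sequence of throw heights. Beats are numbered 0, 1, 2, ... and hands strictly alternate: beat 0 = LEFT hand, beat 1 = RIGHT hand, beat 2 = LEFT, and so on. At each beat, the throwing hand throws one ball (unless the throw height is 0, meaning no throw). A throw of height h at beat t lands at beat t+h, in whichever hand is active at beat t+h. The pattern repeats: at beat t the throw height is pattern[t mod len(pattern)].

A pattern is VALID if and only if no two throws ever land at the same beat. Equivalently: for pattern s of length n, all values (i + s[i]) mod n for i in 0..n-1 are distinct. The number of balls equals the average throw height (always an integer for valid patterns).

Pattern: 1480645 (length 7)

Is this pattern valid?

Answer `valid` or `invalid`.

i=0: (i + s[i]) mod n = (0 + 1) mod 7 = 1
i=1: (i + s[i]) mod n = (1 + 4) mod 7 = 5
i=2: (i + s[i]) mod n = (2 + 8) mod 7 = 3
i=3: (i + s[i]) mod n = (3 + 0) mod 7 = 3
i=4: (i + s[i]) mod n = (4 + 6) mod 7 = 3
i=5: (i + s[i]) mod n = (5 + 4) mod 7 = 2
i=6: (i + s[i]) mod n = (6 + 5) mod 7 = 4
Residues: [1, 5, 3, 3, 3, 2, 4], distinct: False

Answer: invalid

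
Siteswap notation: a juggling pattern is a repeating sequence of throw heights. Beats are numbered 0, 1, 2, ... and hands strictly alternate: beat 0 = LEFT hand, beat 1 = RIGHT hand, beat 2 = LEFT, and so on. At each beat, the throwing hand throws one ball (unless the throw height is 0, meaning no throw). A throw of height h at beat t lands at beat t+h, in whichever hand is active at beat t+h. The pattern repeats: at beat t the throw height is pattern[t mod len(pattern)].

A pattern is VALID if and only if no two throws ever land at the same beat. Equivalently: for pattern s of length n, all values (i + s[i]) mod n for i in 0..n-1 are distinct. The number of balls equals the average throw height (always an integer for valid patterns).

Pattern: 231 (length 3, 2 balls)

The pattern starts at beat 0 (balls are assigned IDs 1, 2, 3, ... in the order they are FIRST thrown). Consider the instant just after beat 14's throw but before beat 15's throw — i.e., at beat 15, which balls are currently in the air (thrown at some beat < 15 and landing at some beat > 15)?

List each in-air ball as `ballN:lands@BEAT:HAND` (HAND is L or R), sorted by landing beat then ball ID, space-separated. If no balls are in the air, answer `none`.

Answer: ball2:lands@16:L

Derivation:
Beat 0 (L): throw ball1 h=2 -> lands@2:L; in-air after throw: [b1@2:L]
Beat 1 (R): throw ball2 h=3 -> lands@4:L; in-air after throw: [b1@2:L b2@4:L]
Beat 2 (L): throw ball1 h=1 -> lands@3:R; in-air after throw: [b1@3:R b2@4:L]
Beat 3 (R): throw ball1 h=2 -> lands@5:R; in-air after throw: [b2@4:L b1@5:R]
Beat 4 (L): throw ball2 h=3 -> lands@7:R; in-air after throw: [b1@5:R b2@7:R]
Beat 5 (R): throw ball1 h=1 -> lands@6:L; in-air after throw: [b1@6:L b2@7:R]
Beat 6 (L): throw ball1 h=2 -> lands@8:L; in-air after throw: [b2@7:R b1@8:L]
Beat 7 (R): throw ball2 h=3 -> lands@10:L; in-air after throw: [b1@8:L b2@10:L]
Beat 8 (L): throw ball1 h=1 -> lands@9:R; in-air after throw: [b1@9:R b2@10:L]
Beat 9 (R): throw ball1 h=2 -> lands@11:R; in-air after throw: [b2@10:L b1@11:R]
Beat 10 (L): throw ball2 h=3 -> lands@13:R; in-air after throw: [b1@11:R b2@13:R]
Beat 11 (R): throw ball1 h=1 -> lands@12:L; in-air after throw: [b1@12:L b2@13:R]
Beat 12 (L): throw ball1 h=2 -> lands@14:L; in-air after throw: [b2@13:R b1@14:L]
Beat 13 (R): throw ball2 h=3 -> lands@16:L; in-air after throw: [b1@14:L b2@16:L]
Beat 14 (L): throw ball1 h=1 -> lands@15:R; in-air after throw: [b1@15:R b2@16:L]
Beat 15 (R): throw ball1 h=2 -> lands@17:R; in-air after throw: [b2@16:L b1@17:R]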